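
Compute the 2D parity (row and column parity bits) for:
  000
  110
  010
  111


Row parities: 0011
Column parities: 011

Row P: 0011, Col P: 011, Corner: 0


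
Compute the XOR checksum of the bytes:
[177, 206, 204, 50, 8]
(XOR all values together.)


XOR chain: 177 ^ 206 ^ 204 ^ 50 ^ 8 = 137

137


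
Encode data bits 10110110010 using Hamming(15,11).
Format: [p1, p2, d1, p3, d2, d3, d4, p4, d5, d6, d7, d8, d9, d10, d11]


Parity bits: p1=1, p2=0, p3=1, p4=1

101101110110010


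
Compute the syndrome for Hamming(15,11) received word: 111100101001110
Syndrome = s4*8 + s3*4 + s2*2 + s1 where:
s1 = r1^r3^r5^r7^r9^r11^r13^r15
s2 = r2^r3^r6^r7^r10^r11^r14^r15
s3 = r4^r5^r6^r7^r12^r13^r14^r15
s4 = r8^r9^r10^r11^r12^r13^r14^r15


s1=1, s2=0, s3=1, s4=0

Syndrome = 5 (error at position 5)


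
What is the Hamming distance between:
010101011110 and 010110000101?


XOR: 000011011011
Count of 1s: 6

6


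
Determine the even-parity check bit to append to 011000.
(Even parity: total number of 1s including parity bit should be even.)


Number of 1s in data: 2
Parity bit: 0

0


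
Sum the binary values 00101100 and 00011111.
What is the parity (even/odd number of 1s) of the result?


00101100 = 44
00011111 = 31
Sum = 75 = 1001011
1s count = 4

even parity (4 ones in 1001011)


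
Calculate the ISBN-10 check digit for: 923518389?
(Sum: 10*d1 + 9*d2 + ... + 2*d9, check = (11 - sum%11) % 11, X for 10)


Weighted sum: 267
267 mod 11 = 3

Check digit: 8


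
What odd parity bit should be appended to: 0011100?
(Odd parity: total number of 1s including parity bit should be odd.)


Number of 1s in data: 3
Parity bit: 0

0


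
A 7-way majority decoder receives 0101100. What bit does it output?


Ones: 3 out of 7
Threshold: 4

0 (3/7 voted 1)


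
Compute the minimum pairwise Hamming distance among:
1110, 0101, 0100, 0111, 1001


Comparing all pairs, minimum distance: 1
Can detect 0 errors, correct 0 errors

1


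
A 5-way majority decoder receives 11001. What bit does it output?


Ones: 3 out of 5
Threshold: 3

1 (3/5 voted 1)


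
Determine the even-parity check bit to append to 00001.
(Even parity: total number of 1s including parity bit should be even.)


Number of 1s in data: 1
Parity bit: 1

1


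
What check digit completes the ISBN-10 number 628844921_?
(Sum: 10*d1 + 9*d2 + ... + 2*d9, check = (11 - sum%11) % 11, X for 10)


Weighted sum: 286
286 mod 11 = 0

Check digit: 0


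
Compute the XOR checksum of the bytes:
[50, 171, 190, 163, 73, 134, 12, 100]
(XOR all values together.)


XOR chain: 50 ^ 171 ^ 190 ^ 163 ^ 73 ^ 134 ^ 12 ^ 100 = 35

35


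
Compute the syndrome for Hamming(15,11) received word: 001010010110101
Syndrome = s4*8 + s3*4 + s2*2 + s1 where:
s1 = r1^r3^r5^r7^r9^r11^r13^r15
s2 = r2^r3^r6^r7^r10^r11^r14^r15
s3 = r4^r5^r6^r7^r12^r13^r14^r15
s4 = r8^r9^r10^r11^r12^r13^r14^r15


s1=1, s2=0, s3=1, s4=1

Syndrome = 13 (error at position 13)


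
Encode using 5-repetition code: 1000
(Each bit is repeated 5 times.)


Each bit -> 5 copies

11111000000000000000


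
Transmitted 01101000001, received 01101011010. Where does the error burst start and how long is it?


XOR: 00000011011

Burst at position 6, length 5


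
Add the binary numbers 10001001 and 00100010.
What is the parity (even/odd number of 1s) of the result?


10001001 = 137
00100010 = 34
Sum = 171 = 10101011
1s count = 5

odd parity (5 ones in 10101011)


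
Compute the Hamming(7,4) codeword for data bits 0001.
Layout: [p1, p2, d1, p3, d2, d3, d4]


Parity bits: p1=1, p2=1, p3=1

1101001


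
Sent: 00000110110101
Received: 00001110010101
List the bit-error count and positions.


XOR: 00001000100000

2 error(s) at position(s): 4, 8


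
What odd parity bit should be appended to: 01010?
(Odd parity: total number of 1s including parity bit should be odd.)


Number of 1s in data: 2
Parity bit: 1

1


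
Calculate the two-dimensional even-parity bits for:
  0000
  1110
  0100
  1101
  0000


Row parities: 01110
Column parities: 0111

Row P: 01110, Col P: 0111, Corner: 1


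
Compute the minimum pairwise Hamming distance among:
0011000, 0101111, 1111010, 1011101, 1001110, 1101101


Comparing all pairs, minimum distance: 2
Can detect 1 errors, correct 0 errors

2


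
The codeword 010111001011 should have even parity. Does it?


Number of 1s: 7

No, parity error (7 ones)


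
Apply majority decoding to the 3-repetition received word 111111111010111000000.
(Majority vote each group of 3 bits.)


Groups: 111, 111, 111, 010, 111, 000, 000
Majority votes: 1110100

1110100


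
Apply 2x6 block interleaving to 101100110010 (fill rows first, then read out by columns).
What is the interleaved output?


Matrix:
  101100
  110010
Read columns: 110110100100

110110100100


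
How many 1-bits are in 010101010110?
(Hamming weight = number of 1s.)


Counting 1s in 010101010110

6


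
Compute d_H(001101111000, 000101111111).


XOR: 001000000111
Count of 1s: 4

4


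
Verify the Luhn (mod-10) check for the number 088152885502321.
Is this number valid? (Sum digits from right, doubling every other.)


Luhn sum = 59
59 mod 10 = 9

Invalid (Luhn sum mod 10 = 9)


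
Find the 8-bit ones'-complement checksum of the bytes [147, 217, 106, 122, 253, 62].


Sum = 907 mod 256 = 139
Complement = 116

116


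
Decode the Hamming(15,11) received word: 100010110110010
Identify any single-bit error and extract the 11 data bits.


Syndrome = 4: error at position 4

Data: 01010110010 (corrected bit 4)


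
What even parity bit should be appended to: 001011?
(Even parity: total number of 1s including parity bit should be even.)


Number of 1s in data: 3
Parity bit: 1

1


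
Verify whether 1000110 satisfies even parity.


Number of 1s: 3

No, parity error (3 ones)


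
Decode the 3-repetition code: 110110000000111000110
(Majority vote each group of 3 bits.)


Groups: 110, 110, 000, 000, 111, 000, 110
Majority votes: 1100101

1100101


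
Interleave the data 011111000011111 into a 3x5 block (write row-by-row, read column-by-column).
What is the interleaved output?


Matrix:
  01111
  10000
  11111
Read columns: 011101101101101

011101101101101


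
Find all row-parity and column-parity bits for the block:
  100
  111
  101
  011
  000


Row parities: 11000
Column parities: 101

Row P: 11000, Col P: 101, Corner: 0


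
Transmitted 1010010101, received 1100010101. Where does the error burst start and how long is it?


XOR: 0110000000

Burst at position 1, length 2


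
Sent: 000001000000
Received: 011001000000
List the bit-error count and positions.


XOR: 011000000000

2 error(s) at position(s): 1, 2


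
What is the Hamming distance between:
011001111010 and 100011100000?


XOR: 111010011010
Count of 1s: 7

7


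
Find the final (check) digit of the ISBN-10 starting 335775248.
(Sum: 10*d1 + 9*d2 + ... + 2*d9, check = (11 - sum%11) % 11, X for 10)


Weighted sum: 249
249 mod 11 = 7

Check digit: 4


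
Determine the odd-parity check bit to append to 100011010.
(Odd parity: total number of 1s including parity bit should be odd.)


Number of 1s in data: 4
Parity bit: 1

1


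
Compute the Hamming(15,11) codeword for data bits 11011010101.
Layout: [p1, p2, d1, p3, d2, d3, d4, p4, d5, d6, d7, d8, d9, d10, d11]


Parity bits: p1=1, p2=0, p3=0, p4=0

101010101010101


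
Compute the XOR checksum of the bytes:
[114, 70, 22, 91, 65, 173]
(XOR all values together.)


XOR chain: 114 ^ 70 ^ 22 ^ 91 ^ 65 ^ 173 = 149

149


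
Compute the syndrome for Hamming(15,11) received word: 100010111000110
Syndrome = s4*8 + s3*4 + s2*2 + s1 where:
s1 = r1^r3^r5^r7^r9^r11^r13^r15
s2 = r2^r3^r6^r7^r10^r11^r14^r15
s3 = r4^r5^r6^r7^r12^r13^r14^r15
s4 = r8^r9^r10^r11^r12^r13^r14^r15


s1=1, s2=0, s3=0, s4=0

Syndrome = 1 (error at position 1)


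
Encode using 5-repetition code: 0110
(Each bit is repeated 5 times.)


Each bit -> 5 copies

00000111111111100000


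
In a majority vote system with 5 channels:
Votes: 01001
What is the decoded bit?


Ones: 2 out of 5
Threshold: 3

0 (2/5 voted 1)


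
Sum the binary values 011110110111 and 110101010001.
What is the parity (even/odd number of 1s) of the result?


011110110111 = 1975
110101010001 = 3409
Sum = 5384 = 1010100001000
1s count = 4

even parity (4 ones in 1010100001000)


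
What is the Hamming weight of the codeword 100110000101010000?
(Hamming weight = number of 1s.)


Counting 1s in 100110000101010000

6


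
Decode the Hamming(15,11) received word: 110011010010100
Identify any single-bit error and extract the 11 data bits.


Syndrome = 14: error at position 14

Data: 01100010110 (corrected bit 14)


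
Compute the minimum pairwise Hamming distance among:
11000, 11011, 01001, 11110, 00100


Comparing all pairs, minimum distance: 2
Can detect 1 errors, correct 0 errors

2


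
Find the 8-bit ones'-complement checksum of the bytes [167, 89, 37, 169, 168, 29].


Sum = 659 mod 256 = 147
Complement = 108

108


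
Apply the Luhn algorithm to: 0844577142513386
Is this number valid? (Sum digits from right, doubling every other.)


Luhn sum = 68
68 mod 10 = 8

Invalid (Luhn sum mod 10 = 8)


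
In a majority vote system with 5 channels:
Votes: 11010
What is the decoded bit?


Ones: 3 out of 5
Threshold: 3

1 (3/5 voted 1)


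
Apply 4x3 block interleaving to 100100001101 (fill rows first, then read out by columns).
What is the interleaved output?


Matrix:
  100
  100
  001
  101
Read columns: 110100000011

110100000011


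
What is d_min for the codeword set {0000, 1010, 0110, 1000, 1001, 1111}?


Comparing all pairs, minimum distance: 1
Can detect 0 errors, correct 0 errors

1


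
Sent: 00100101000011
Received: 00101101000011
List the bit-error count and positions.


XOR: 00001000000000

1 error(s) at position(s): 4


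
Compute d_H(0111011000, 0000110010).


XOR: 0111101010
Count of 1s: 6

6


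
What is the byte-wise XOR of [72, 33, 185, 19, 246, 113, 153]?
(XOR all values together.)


XOR chain: 72 ^ 33 ^ 185 ^ 19 ^ 246 ^ 113 ^ 153 = 221

221


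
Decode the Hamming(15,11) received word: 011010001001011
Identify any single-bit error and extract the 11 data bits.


Syndrome = 0: no error detected

Data: 11001001011 (no errors)


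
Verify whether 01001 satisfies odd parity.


Number of 1s: 2

No, parity error (2 ones)


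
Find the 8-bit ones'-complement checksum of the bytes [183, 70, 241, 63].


Sum = 557 mod 256 = 45
Complement = 210

210


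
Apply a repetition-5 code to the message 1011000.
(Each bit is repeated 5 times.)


Each bit -> 5 copies

11111000001111111111000000000000000


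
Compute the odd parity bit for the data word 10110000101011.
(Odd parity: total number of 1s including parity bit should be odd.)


Number of 1s in data: 7
Parity bit: 0

0


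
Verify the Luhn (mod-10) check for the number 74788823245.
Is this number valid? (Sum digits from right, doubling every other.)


Luhn sum = 67
67 mod 10 = 7

Invalid (Luhn sum mod 10 = 7)


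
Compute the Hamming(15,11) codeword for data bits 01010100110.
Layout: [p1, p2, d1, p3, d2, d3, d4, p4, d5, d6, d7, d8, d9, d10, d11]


Parity bits: p1=1, p2=1, p3=0, p4=1

110010110100110


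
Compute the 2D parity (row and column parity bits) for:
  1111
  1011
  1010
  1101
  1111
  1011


Row parities: 010101
Column parities: 0111

Row P: 010101, Col P: 0111, Corner: 1


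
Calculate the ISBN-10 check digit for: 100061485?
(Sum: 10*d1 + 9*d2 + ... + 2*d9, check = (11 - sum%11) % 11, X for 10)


Weighted sum: 101
101 mod 11 = 2

Check digit: 9


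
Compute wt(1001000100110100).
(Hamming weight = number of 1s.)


Counting 1s in 1001000100110100

6


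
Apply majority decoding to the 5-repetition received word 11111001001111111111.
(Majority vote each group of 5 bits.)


Groups: 11111, 00100, 11111, 11111
Majority votes: 1011

1011


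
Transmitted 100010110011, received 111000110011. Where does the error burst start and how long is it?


XOR: 011010000000

Burst at position 1, length 4


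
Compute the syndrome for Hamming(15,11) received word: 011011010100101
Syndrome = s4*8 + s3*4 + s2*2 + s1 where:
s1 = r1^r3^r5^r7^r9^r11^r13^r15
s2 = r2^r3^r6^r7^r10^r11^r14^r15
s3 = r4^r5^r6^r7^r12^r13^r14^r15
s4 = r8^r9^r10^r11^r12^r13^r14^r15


s1=0, s2=1, s3=0, s4=0

Syndrome = 2 (error at position 2)


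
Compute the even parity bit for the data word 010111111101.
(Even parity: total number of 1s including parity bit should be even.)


Number of 1s in data: 9
Parity bit: 1

1


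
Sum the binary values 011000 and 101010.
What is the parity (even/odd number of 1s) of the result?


011000 = 24
101010 = 42
Sum = 66 = 1000010
1s count = 2

even parity (2 ones in 1000010)


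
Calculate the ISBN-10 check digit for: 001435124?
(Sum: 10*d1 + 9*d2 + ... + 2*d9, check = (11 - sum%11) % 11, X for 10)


Weighted sum: 97
97 mod 11 = 9

Check digit: 2


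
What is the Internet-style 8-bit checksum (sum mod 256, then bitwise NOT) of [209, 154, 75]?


Sum = 438 mod 256 = 182
Complement = 73

73


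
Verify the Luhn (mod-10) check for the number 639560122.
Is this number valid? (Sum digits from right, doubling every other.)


Luhn sum = 35
35 mod 10 = 5

Invalid (Luhn sum mod 10 = 5)


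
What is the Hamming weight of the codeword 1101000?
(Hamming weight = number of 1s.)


Counting 1s in 1101000

3


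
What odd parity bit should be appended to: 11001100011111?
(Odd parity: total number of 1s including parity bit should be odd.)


Number of 1s in data: 9
Parity bit: 0

0


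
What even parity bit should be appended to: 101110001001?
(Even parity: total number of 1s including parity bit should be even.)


Number of 1s in data: 6
Parity bit: 0

0


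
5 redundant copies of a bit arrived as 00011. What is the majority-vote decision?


Ones: 2 out of 5
Threshold: 3

0 (2/5 voted 1)


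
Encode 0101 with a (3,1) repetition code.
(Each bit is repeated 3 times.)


Each bit -> 3 copies

000111000111


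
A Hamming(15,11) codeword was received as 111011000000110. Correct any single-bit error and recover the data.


Syndrome = 0: no error detected

Data: 11100000110 (no errors)


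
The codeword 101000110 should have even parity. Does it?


Number of 1s: 4

Yes, parity is correct (4 ones)


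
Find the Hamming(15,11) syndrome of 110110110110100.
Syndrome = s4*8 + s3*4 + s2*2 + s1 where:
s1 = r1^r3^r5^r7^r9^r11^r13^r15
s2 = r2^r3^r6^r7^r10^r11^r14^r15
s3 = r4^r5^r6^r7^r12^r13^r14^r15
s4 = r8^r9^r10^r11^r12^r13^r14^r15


s1=1, s2=0, s3=0, s4=0

Syndrome = 1 (error at position 1)


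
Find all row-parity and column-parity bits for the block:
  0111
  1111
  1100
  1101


Row parities: 1001
Column parities: 1001

Row P: 1001, Col P: 1001, Corner: 0


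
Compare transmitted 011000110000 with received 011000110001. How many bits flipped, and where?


XOR: 000000000001

1 error(s) at position(s): 11


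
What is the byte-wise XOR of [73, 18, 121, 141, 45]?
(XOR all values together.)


XOR chain: 73 ^ 18 ^ 121 ^ 141 ^ 45 = 130

130


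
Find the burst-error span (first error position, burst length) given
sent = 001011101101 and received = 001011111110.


XOR: 000000010011

Burst at position 7, length 5


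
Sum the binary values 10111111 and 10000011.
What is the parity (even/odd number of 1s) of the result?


10111111 = 191
10000011 = 131
Sum = 322 = 101000010
1s count = 3

odd parity (3 ones in 101000010)


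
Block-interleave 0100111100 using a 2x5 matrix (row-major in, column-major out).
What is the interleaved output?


Matrix:
  01001
  11100
Read columns: 0111010010

0111010010


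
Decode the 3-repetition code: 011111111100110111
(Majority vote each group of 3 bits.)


Groups: 011, 111, 111, 100, 110, 111
Majority votes: 111011

111011


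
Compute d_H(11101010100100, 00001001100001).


XOR: 11100011000101
Count of 1s: 7

7


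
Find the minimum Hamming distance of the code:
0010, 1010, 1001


Comparing all pairs, minimum distance: 1
Can detect 0 errors, correct 0 errors

1


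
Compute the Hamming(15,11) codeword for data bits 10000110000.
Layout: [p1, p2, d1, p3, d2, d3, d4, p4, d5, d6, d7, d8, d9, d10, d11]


Parity bits: p1=0, p2=1, p3=0, p4=0

011000000110000


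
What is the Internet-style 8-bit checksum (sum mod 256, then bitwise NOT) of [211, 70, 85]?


Sum = 366 mod 256 = 110
Complement = 145

145


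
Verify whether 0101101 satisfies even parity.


Number of 1s: 4

Yes, parity is correct (4 ones)


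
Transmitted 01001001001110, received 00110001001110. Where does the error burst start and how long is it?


XOR: 01111000000000

Burst at position 1, length 4


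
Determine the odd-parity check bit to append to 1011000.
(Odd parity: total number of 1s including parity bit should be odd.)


Number of 1s in data: 3
Parity bit: 0

0


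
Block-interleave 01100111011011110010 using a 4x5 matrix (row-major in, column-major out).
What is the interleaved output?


Matrix:
  01100
  11101
  10111
  10010
Read columns: 01111100111000110110

01111100111000110110


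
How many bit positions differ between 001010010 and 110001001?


XOR: 111011011
Count of 1s: 7

7


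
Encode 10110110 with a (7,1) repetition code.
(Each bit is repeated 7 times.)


Each bit -> 7 copies

11111110000000111111111111110000000111111111111110000000


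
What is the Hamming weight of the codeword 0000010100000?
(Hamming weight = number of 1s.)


Counting 1s in 0000010100000

2


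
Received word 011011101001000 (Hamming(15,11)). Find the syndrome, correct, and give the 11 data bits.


Syndrome = 0: no error detected

Data: 11111001000 (no errors)


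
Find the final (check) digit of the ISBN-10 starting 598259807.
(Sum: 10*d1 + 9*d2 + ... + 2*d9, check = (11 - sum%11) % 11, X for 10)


Weighted sum: 330
330 mod 11 = 0

Check digit: 0


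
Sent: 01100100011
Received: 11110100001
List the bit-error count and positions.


XOR: 10010000010

3 error(s) at position(s): 0, 3, 9


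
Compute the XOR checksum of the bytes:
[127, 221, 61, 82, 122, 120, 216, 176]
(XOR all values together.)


XOR chain: 127 ^ 221 ^ 61 ^ 82 ^ 122 ^ 120 ^ 216 ^ 176 = 167

167


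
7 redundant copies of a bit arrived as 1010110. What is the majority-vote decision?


Ones: 4 out of 7
Threshold: 4

1 (4/7 voted 1)


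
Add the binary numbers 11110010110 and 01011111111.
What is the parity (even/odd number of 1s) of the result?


11110010110 = 1942
01011111111 = 767
Sum = 2709 = 101010010101
1s count = 6

even parity (6 ones in 101010010101)


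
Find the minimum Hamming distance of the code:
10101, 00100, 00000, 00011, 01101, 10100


Comparing all pairs, minimum distance: 1
Can detect 0 errors, correct 0 errors

1


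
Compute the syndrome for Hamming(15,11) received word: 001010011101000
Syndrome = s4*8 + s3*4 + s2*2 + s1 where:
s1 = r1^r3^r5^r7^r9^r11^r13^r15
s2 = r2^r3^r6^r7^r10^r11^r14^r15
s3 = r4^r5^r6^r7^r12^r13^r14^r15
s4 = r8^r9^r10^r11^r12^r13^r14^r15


s1=1, s2=0, s3=0, s4=0

Syndrome = 1 (error at position 1)


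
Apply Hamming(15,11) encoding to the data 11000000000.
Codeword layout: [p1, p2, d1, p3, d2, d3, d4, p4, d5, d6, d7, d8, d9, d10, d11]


Parity bits: p1=0, p2=1, p3=1, p4=0

011110000000000


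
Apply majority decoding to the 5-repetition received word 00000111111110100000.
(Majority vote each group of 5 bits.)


Groups: 00000, 11111, 11101, 00000
Majority votes: 0110

0110


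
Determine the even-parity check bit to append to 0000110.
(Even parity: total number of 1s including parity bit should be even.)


Number of 1s in data: 2
Parity bit: 0

0


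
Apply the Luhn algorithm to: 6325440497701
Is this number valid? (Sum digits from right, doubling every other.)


Luhn sum = 57
57 mod 10 = 7

Invalid (Luhn sum mod 10 = 7)


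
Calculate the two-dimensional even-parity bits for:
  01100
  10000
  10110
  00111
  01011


Row parities: 01111
Column parities: 00110

Row P: 01111, Col P: 00110, Corner: 0


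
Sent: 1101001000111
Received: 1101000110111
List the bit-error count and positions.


XOR: 0000001110000

3 error(s) at position(s): 6, 7, 8


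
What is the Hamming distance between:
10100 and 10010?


XOR: 00110
Count of 1s: 2

2


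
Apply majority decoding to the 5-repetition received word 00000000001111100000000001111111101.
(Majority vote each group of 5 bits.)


Groups: 00000, 00000, 11111, 00000, 00000, 11111, 11101
Majority votes: 0010011

0010011


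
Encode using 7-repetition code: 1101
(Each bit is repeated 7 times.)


Each bit -> 7 copies

1111111111111100000001111111


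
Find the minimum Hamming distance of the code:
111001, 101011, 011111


Comparing all pairs, minimum distance: 2
Can detect 1 errors, correct 0 errors

2


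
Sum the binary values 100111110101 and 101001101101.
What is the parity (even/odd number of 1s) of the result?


100111110101 = 2549
101001101101 = 2669
Sum = 5218 = 1010001100010
1s count = 5

odd parity (5 ones in 1010001100010)


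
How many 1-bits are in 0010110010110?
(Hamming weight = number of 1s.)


Counting 1s in 0010110010110

6


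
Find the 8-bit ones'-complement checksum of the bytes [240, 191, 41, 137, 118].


Sum = 727 mod 256 = 215
Complement = 40

40


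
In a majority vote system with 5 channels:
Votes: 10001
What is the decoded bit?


Ones: 2 out of 5
Threshold: 3

0 (2/5 voted 1)


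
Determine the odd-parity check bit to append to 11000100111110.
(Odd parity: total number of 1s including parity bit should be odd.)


Number of 1s in data: 8
Parity bit: 1

1


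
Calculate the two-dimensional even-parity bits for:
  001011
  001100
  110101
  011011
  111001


Row parities: 10000
Column parities: 010000

Row P: 10000, Col P: 010000, Corner: 1


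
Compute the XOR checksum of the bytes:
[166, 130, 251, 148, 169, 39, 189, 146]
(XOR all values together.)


XOR chain: 166 ^ 130 ^ 251 ^ 148 ^ 169 ^ 39 ^ 189 ^ 146 = 234

234


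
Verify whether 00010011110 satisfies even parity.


Number of 1s: 5

No, parity error (5 ones)


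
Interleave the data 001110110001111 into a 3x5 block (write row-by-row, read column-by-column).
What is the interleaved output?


Matrix:
  00111
  01100
  01111
Read columns: 000011111101101

000011111101101


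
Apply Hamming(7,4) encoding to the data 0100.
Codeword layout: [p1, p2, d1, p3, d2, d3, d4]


Parity bits: p1=1, p2=0, p3=1

1001100


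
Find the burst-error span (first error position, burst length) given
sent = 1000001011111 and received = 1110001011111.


XOR: 0110000000000

Burst at position 1, length 2


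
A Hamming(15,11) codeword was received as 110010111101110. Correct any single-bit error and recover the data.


Syndrome = 5: error at position 5

Data: 00011101110 (corrected bit 5)


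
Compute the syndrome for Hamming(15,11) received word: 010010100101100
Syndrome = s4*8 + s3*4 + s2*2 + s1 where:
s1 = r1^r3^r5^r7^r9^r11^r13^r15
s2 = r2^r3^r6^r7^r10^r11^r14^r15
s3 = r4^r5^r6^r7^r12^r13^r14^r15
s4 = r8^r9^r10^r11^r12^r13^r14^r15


s1=1, s2=1, s3=0, s4=1

Syndrome = 11 (error at position 11)


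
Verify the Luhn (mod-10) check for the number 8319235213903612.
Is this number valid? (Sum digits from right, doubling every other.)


Luhn sum = 61
61 mod 10 = 1

Invalid (Luhn sum mod 10 = 1)


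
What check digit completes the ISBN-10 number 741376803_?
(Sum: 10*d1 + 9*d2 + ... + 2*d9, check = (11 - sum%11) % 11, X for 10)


Weighted sum: 245
245 mod 11 = 3

Check digit: 8


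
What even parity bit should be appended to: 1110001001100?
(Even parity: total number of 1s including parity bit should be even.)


Number of 1s in data: 6
Parity bit: 0

0


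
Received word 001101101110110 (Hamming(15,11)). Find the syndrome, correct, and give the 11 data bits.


Syndrome = 13: error at position 13

Data: 10111110010 (corrected bit 13)


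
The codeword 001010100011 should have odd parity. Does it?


Number of 1s: 5

Yes, parity is correct (5 ones)


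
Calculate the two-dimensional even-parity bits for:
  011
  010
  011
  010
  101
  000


Row parities: 010100
Column parities: 101

Row P: 010100, Col P: 101, Corner: 0


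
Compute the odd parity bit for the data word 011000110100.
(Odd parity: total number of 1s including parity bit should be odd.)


Number of 1s in data: 5
Parity bit: 0

0


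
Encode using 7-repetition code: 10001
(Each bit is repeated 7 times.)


Each bit -> 7 copies

11111110000000000000000000001111111


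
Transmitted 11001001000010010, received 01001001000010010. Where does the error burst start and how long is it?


XOR: 10000000000000000

Burst at position 0, length 1


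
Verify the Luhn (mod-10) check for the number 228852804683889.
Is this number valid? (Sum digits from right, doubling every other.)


Luhn sum = 83
83 mod 10 = 3

Invalid (Luhn sum mod 10 = 3)


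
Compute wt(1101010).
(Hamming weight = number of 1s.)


Counting 1s in 1101010

4


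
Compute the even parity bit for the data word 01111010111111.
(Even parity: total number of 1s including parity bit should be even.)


Number of 1s in data: 11
Parity bit: 1

1


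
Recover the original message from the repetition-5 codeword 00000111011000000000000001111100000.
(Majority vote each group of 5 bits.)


Groups: 00000, 11101, 10000, 00000, 00000, 11111, 00000
Majority votes: 0100010

0100010


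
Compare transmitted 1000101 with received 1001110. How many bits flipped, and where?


XOR: 0001011

3 error(s) at position(s): 3, 5, 6


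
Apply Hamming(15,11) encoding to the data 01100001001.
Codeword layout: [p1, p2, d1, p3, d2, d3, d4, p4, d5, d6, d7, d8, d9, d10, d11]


Parity bits: p1=0, p2=0, p3=0, p4=0

000011000001001


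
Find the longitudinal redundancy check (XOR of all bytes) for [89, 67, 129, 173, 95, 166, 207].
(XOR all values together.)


XOR chain: 89 ^ 67 ^ 129 ^ 173 ^ 95 ^ 166 ^ 207 = 0

0


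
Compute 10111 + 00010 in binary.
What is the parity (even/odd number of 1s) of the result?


10111 = 23
00010 = 2
Sum = 25 = 11001
1s count = 3

odd parity (3 ones in 11001)


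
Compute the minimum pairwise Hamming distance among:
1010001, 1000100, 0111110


Comparing all pairs, minimum distance: 3
Can detect 2 errors, correct 1 errors

3


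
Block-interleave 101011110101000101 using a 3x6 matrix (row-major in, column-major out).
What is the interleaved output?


Matrix:
  101011
  110101
  000101
Read columns: 110010100011100111

110010100011100111


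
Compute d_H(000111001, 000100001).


XOR: 000011000
Count of 1s: 2

2


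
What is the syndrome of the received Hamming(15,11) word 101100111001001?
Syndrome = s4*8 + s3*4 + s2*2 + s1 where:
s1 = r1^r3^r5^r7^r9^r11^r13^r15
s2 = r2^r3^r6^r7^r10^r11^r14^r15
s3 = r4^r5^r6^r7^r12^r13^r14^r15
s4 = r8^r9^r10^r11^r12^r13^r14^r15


s1=1, s2=1, s3=0, s4=0

Syndrome = 3 (error at position 3)


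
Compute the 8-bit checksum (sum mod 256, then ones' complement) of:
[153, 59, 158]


Sum = 370 mod 256 = 114
Complement = 141

141


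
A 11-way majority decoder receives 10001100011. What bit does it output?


Ones: 5 out of 11
Threshold: 6

0 (5/11 voted 1)


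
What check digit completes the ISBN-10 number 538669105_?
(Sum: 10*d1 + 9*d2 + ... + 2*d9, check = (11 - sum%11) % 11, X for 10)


Weighted sum: 278
278 mod 11 = 3

Check digit: 8


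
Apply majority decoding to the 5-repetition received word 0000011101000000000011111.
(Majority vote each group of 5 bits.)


Groups: 00000, 11101, 00000, 00000, 11111
Majority votes: 01001

01001


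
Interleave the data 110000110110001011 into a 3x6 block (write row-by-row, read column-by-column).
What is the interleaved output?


Matrix:
  110000
  110110
  001011
Read columns: 110110001010011001

110110001010011001


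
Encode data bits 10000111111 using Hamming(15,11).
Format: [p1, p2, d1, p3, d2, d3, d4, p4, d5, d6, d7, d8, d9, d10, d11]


Parity bits: p1=0, p2=1, p3=0, p4=0

011000000111111


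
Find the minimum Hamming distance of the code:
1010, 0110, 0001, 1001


Comparing all pairs, minimum distance: 1
Can detect 0 errors, correct 0 errors

1


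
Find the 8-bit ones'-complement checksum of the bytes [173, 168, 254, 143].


Sum = 738 mod 256 = 226
Complement = 29

29


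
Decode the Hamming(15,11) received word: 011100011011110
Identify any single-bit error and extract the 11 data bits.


Syndrome = 0: no error detected

Data: 10001011110 (no errors)


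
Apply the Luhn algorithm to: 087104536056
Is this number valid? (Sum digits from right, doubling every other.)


Luhn sum = 32
32 mod 10 = 2

Invalid (Luhn sum mod 10 = 2)


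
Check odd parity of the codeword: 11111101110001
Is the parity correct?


Number of 1s: 10

No, parity error (10 ones)


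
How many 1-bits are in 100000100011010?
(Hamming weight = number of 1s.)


Counting 1s in 100000100011010

5


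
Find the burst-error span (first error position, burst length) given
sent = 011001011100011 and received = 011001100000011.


XOR: 000000111100000

Burst at position 6, length 4


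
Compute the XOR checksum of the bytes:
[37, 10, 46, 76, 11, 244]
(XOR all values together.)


XOR chain: 37 ^ 10 ^ 46 ^ 76 ^ 11 ^ 244 = 178

178


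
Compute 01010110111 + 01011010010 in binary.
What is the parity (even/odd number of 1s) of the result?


01010110111 = 695
01011010010 = 722
Sum = 1417 = 10110001001
1s count = 5

odd parity (5 ones in 10110001001)


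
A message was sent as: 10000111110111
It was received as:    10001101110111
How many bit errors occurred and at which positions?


XOR: 00001010000000

2 error(s) at position(s): 4, 6


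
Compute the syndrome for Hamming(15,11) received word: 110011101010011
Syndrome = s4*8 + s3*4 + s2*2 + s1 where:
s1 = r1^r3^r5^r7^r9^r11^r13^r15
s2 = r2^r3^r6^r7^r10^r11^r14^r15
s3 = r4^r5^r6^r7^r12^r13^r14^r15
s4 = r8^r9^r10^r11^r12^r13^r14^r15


s1=0, s2=0, s3=1, s4=0

Syndrome = 4 (error at position 4)


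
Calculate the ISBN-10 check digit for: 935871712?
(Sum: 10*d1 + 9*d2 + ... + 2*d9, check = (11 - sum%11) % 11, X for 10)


Weighted sum: 295
295 mod 11 = 9

Check digit: 2


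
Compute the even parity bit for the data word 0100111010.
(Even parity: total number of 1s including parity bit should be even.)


Number of 1s in data: 5
Parity bit: 1

1


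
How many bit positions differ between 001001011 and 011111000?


XOR: 010110011
Count of 1s: 5

5


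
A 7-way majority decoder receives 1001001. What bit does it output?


Ones: 3 out of 7
Threshold: 4

0 (3/7 voted 1)


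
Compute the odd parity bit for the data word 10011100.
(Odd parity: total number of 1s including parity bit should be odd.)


Number of 1s in data: 4
Parity bit: 1

1


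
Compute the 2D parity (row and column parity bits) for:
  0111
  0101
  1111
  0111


Row parities: 1001
Column parities: 1010

Row P: 1001, Col P: 1010, Corner: 0


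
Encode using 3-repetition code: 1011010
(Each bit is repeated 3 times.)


Each bit -> 3 copies

111000111111000111000


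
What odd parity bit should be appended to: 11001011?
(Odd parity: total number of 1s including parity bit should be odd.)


Number of 1s in data: 5
Parity bit: 0

0


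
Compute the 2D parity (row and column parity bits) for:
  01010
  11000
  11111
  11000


Row parities: 0010
Column parities: 10101

Row P: 0010, Col P: 10101, Corner: 1


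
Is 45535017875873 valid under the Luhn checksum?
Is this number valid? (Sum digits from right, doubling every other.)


Luhn sum = 58
58 mod 10 = 8

Invalid (Luhn sum mod 10 = 8)


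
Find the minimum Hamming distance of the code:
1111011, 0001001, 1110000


Comparing all pairs, minimum distance: 3
Can detect 2 errors, correct 1 errors

3


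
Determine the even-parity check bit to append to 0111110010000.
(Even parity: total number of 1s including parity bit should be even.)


Number of 1s in data: 6
Parity bit: 0

0


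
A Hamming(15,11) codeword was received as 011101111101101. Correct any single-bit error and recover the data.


Syndrome = 1: error at position 1

Data: 10111101101 (corrected bit 1)


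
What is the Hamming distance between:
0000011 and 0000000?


XOR: 0000011
Count of 1s: 2

2


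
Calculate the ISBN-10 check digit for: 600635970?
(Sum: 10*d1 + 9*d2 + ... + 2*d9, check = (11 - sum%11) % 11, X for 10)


Weighted sum: 202
202 mod 11 = 4

Check digit: 7


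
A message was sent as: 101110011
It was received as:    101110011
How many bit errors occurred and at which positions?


XOR: 000000000

0 errors (received matches sent)


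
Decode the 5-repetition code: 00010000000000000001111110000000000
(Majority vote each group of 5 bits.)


Groups: 00010, 00000, 00000, 00001, 11111, 00000, 00000
Majority votes: 0000100

0000100


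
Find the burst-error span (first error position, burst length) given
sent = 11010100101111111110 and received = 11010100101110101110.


XOR: 00000000000001010000

Burst at position 13, length 3


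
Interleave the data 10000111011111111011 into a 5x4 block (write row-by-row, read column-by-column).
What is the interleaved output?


Matrix:
  1000
  0111
  0111
  1111
  1011
Read columns: 10011011100111101111

10011011100111101111


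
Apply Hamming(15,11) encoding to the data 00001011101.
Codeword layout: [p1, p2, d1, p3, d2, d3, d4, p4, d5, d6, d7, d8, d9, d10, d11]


Parity bits: p1=0, p2=0, p3=1, p4=1

000100011011101


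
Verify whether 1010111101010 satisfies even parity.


Number of 1s: 8

Yes, parity is correct (8 ones)


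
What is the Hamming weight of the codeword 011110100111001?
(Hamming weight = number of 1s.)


Counting 1s in 011110100111001

9


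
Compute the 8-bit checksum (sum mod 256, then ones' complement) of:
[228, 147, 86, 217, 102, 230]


Sum = 1010 mod 256 = 242
Complement = 13

13


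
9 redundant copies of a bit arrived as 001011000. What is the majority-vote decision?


Ones: 3 out of 9
Threshold: 5

0 (3/9 voted 1)


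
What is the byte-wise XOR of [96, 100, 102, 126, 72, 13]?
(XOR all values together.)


XOR chain: 96 ^ 100 ^ 102 ^ 126 ^ 72 ^ 13 = 89

89


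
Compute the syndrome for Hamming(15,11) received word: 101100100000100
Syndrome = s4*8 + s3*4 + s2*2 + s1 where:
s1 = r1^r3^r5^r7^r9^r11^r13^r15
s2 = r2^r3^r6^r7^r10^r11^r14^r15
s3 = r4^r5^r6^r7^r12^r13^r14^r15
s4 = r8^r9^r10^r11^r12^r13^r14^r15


s1=0, s2=0, s3=1, s4=1

Syndrome = 12 (error at position 12)


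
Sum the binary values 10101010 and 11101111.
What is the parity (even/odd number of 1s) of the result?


10101010 = 170
11101111 = 239
Sum = 409 = 110011001
1s count = 5

odd parity (5 ones in 110011001)


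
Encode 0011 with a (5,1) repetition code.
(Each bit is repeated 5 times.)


Each bit -> 5 copies

00000000001111111111


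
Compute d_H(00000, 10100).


XOR: 10100
Count of 1s: 2

2


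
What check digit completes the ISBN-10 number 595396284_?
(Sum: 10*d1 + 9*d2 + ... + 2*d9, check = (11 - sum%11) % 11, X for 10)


Weighted sum: 316
316 mod 11 = 8

Check digit: 3


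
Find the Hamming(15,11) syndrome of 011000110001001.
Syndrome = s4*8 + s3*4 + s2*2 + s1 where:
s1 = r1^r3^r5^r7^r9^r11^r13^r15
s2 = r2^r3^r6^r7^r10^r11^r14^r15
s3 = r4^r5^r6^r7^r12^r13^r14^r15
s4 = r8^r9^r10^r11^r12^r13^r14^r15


s1=1, s2=0, s3=1, s4=1

Syndrome = 13 (error at position 13)


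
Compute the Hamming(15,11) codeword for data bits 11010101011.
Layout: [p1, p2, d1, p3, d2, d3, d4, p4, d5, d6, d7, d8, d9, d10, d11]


Parity bits: p1=0, p2=1, p3=1, p4=0

011110100101011


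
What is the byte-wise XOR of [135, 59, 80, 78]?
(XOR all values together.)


XOR chain: 135 ^ 59 ^ 80 ^ 78 = 162

162


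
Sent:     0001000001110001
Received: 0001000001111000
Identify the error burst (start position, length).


XOR: 0000000000001001

Burst at position 12, length 4


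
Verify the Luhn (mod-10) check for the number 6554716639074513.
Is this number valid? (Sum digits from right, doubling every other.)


Luhn sum = 68
68 mod 10 = 8

Invalid (Luhn sum mod 10 = 8)


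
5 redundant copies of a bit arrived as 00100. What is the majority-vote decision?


Ones: 1 out of 5
Threshold: 3

0 (1/5 voted 1)


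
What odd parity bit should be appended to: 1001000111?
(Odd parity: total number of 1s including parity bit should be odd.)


Number of 1s in data: 5
Parity bit: 0

0


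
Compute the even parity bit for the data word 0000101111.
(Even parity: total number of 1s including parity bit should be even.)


Number of 1s in data: 5
Parity bit: 1

1


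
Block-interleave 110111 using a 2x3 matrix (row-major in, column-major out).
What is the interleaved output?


Matrix:
  110
  111
Read columns: 111101

111101


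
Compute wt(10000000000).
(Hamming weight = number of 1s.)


Counting 1s in 10000000000

1


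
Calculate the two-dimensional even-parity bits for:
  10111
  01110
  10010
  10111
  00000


Row parities: 01000
Column parities: 11100

Row P: 01000, Col P: 11100, Corner: 1


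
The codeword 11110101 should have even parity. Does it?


Number of 1s: 6

Yes, parity is correct (6 ones)


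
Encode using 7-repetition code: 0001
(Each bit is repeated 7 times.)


Each bit -> 7 copies

0000000000000000000001111111


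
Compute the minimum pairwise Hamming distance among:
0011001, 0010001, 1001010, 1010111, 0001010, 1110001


Comparing all pairs, minimum distance: 1
Can detect 0 errors, correct 0 errors

1


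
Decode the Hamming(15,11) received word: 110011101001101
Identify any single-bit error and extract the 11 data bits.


Syndrome = 0: no error detected

Data: 01111001101 (no errors)


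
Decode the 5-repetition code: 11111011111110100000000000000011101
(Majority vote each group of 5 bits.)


Groups: 11111, 01111, 11101, 00000, 00000, 00000, 11101
Majority votes: 1110001

1110001


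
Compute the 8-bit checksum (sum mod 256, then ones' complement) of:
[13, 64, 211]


Sum = 288 mod 256 = 32
Complement = 223

223


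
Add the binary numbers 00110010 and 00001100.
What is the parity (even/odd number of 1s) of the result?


00110010 = 50
00001100 = 12
Sum = 62 = 111110
1s count = 5

odd parity (5 ones in 111110)


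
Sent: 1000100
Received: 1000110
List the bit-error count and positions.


XOR: 0000010

1 error(s) at position(s): 5


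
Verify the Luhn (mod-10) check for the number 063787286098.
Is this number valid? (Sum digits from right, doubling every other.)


Luhn sum = 65
65 mod 10 = 5

Invalid (Luhn sum mod 10 = 5)


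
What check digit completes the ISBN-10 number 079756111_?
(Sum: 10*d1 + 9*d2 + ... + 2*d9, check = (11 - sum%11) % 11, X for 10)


Weighted sum: 253
253 mod 11 = 0

Check digit: 0


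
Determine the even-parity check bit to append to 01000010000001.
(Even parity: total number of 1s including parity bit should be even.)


Number of 1s in data: 3
Parity bit: 1

1
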